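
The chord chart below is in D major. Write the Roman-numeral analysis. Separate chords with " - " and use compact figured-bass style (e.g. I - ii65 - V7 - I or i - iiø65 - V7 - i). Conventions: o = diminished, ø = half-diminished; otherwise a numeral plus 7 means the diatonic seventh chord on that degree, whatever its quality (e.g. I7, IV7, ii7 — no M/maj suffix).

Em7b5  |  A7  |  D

Em7b5: half-diminished seventh chord on E — chromatic; iiø7 (borrowed from the parallel minor).
A7: dominant seventh chord on A = scale degree 5 → V7.
D has root D, degree 1 in D major, so I.

iiø7 - V7 - I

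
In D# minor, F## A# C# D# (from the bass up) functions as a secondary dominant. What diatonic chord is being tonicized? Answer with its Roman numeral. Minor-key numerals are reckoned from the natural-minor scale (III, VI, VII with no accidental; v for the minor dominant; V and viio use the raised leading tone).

The chord is a dominant seventh chord on D#.
A dominant resolves down a perfect fifth: D# → G#. In D# minor, G# is scale degree 4, i.e. iv.

iv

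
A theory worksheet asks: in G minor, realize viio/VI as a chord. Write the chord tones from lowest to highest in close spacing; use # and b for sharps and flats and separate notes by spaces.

D F Ab

The slash marks an applied leading-tone chord: viio of VI. In G minor, VI is Eb, so the leading tone to it is D, a half step below.
Building a diminished triad on D gives D-F-Ab.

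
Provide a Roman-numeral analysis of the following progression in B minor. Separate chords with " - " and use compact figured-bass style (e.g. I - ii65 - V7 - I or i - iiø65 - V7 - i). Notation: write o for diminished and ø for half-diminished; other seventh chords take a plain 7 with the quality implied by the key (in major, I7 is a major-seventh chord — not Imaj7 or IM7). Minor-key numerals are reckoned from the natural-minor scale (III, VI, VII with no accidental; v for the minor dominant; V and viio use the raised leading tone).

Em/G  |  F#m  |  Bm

iv6 - v - i

Em/G has root E, degree 4 in B minor, so iv6.
F#m has root F#, degree 5 in B minor, so v.
Bm: minor triad on B = scale degree 1 → i.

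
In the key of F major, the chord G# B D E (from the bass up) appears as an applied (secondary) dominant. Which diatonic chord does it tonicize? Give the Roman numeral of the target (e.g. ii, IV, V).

iii

The chord is a dominant seventh chord on E.
A dominant resolves down a perfect fifth: E → A. In F major, A is scale degree 3, i.e. iii.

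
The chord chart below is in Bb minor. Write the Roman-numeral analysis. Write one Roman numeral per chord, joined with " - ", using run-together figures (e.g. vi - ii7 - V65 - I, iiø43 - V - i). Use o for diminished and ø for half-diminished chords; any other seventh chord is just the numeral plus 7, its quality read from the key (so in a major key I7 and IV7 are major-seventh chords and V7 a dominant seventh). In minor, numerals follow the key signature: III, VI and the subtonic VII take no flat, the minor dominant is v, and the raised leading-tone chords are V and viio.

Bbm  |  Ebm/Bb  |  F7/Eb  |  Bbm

Bbm: minor triad on Bb = scale degree 1 → i.
Ebm/Bb: root Eb is the subdominant; minor triad there is iv64.
F7/Eb: root F is the dominant; dominant seventh chord there is V42.
Bbm: root Bb is the tonic; minor triad there is i.

i - iv64 - V42 - i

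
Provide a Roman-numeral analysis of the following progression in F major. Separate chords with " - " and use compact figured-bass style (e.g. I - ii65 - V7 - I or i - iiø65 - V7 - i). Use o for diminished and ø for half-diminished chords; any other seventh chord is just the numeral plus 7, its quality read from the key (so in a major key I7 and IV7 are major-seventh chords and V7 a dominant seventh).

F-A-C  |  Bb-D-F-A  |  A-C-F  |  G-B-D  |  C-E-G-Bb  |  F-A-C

I - IV7 - I6 - V/V - V7 - I

F-A-C: root F is the tonic; major triad there is I.
Bb-D-F-A has root Bb, degree 4 in F major, so IV7.
A-C-F: major triad on F = scale degree 1 → I6.
G-B-D: chromatic; G is V of V, so V/V.
C-E-G-Bb: root C is the dominant; dominant seventh chord there is V7.
F-A-C: major triad on F = scale degree 1 → I.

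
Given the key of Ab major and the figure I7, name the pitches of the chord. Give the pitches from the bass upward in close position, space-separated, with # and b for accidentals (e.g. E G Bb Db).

The numeral's case and figure indicate a major seventh chord. In Ab major its root, the first degree, is Ab.
That chord is spelled Ab-C-Eb-G.

Ab C Eb G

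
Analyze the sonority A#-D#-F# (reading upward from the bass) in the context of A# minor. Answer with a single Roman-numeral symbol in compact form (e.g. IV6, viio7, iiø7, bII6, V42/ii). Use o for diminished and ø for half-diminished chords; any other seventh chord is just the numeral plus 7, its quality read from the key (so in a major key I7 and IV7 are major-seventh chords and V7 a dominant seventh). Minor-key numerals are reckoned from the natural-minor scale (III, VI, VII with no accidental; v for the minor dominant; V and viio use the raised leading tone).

Stacked in thirds the chord is D#-F#-A#: a minor triad on D#.
In A# minor, D# is the subdominant; the diatonic minor triad there is iv.
With A# in the bass the chord is in second inversion, so the figured bass is 64.

iv64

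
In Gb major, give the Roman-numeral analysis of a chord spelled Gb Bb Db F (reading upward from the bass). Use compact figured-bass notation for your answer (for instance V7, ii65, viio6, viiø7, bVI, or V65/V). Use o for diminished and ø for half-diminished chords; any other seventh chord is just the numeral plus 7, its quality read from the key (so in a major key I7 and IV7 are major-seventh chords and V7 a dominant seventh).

I7

Stacked in thirds the chord is Gb-Bb-Db-F: a major seventh chord on Gb.
In Gb major, Gb is the tonic; the diatonic major seventh chord there is I7.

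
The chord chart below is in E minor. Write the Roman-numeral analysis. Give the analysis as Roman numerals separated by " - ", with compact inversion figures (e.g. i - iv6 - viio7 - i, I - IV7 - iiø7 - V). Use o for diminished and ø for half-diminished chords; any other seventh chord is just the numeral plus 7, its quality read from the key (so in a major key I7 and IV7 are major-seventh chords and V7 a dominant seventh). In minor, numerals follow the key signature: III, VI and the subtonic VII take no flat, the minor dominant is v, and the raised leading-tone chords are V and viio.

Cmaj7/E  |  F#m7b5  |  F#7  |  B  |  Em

Cmaj7/E has root C, degree 6 in E minor, so VI65.
F#m7b5 has root F#, degree 2 in E minor, so iiø7.
F#7: chromatic; F# is V of V, so V7/V.
B: root B is the dominant; major triad there is V.
Em: root E is the tonic; minor triad there is i.

VI65 - iiø7 - V7/V - V - i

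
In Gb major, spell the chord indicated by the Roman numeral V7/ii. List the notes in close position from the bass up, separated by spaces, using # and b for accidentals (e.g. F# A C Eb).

Eb G Bb Db

The slash means an applied dominant: we want the dominant of ii. In Gb major, ii is Ab minor, and its dominant is built on Eb.
Building a dominant seventh chord on Eb gives Eb-G-Bb-Db.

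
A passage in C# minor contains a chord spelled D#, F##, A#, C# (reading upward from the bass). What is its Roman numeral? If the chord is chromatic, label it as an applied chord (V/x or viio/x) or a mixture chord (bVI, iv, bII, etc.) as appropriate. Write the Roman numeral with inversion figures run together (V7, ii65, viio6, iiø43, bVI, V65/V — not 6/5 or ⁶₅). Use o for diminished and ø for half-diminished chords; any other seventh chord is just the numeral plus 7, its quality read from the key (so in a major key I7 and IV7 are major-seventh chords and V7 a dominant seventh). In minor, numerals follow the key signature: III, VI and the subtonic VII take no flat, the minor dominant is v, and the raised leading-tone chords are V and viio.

V7/V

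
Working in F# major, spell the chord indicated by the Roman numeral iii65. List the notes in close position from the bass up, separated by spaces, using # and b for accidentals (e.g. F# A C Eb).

C# E# G# A#

The numeral's case and figure indicate a minor seventh chord. In F# major its root, the mediant, is A#.
Stacking thirds from A# gives A#-C#-E#-G#.
With the 65 figure the chord is in first inversion; from the bass C# upward in close position it reads C#-E#-G#-A#.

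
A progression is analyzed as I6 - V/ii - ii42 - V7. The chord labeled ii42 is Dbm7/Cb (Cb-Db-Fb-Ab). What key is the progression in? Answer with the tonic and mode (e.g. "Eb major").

The anchor chord is a minor seventh chord on Db, labeled ii42.
If Db is scale degree 2 and the mode makes that degree carry a minor seventh chord, the tonic is Cb and the mode is major.

Cb major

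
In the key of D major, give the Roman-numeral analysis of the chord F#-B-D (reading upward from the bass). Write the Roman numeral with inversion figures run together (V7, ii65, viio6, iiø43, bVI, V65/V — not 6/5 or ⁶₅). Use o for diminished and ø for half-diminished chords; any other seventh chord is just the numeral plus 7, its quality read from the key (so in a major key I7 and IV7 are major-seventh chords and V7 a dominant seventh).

vi64

The pitches B-D-F# form a minor triad rooted on B.
In D major, B is the submediant; the diatonic minor triad there is vi.
With F# in the bass the chord is in second inversion, so the figured bass is 64.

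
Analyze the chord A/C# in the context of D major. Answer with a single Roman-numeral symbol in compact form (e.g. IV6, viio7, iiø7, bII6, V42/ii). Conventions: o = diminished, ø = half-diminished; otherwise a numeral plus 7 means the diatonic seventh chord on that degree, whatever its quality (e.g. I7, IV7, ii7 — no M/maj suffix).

V6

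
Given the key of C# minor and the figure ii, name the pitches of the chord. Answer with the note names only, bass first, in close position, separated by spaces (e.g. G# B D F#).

D# F# A#

ii is the minor supertonic, borrowed from the parallel major (the Dorian ii). In C# minor that root is D#.
So the chord is D#-F#-A#.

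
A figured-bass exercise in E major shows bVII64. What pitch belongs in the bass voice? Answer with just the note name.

bVII in E major has root D; the chord is D-F#-A.
The figure 64 means second inversion — the fifth is in the bass.

A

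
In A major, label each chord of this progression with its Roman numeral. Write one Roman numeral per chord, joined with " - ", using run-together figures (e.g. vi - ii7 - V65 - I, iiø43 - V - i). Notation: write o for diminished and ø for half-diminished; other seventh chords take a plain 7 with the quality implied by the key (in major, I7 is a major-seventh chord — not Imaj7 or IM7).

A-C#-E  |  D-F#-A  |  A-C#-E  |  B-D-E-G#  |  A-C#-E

I - IV - I - V43 - I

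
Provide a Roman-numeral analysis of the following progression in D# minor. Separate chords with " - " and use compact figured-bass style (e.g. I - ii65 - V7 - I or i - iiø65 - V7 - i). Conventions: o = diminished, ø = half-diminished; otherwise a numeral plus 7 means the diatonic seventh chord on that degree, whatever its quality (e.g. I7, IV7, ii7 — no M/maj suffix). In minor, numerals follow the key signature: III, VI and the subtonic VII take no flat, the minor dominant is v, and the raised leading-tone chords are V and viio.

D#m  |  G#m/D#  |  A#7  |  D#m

i - iv64 - V7 - i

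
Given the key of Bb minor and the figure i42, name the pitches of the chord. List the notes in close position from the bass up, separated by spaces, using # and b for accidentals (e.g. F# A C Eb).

Ab Bb Db F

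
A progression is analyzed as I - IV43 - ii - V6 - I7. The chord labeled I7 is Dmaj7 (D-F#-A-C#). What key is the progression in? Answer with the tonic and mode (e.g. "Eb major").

D major

I7 is given as D-F#-A-C# — a major seventh chord with root D.
If D is scale degree 1 and the mode makes that degree carry a major seventh chord, the tonic is D and the mode is major.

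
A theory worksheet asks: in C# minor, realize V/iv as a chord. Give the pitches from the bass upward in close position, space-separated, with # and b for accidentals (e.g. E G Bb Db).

C# E# G#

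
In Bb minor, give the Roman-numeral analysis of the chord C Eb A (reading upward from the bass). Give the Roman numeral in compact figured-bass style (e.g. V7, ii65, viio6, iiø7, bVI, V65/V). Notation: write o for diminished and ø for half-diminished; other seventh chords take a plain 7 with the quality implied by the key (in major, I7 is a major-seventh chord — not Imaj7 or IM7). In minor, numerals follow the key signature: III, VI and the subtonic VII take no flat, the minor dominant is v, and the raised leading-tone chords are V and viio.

viio6

Stacked in thirds the chord is A-C-Eb: a diminished triad on A.
A is scale degree 7 in Bb minor, and a diminished triad on that degree is written viio.
With C in the bass the chord is in first inversion, so the figured bass is 6.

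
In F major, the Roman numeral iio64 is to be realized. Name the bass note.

Db

iio in F major has root G; the chord is G-Bb-Db.
The figure 64 means second inversion — the fifth is in the bass.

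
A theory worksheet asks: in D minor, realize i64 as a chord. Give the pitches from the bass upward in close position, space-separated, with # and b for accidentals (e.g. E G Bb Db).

A D F

In D minor, the tonic is D, and the diatonic chord built there is a minor triad.
That chord is spelled D-F-A.
The figured bass 64 indicates second inversion, placing the fifth (A) in the bass: A-D-F.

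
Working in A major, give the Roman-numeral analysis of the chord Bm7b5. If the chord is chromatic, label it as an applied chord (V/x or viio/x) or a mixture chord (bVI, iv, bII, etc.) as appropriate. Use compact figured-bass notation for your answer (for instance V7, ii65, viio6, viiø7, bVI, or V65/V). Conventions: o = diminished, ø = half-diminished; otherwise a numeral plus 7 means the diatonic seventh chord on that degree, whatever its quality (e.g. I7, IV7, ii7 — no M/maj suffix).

iiø7

Stacked in thirds the chord is B-D-F-A: a half-diminished seventh chord on B.
B is the second degree of A major. This is the half-diminished supertonic seventh, borrowed from the parallel minor.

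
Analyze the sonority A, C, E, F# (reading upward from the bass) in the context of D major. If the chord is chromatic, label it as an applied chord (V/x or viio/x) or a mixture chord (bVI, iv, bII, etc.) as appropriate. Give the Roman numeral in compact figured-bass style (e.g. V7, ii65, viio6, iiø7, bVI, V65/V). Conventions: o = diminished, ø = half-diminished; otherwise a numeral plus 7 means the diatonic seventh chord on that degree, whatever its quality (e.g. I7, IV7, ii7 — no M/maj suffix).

viiø65/IV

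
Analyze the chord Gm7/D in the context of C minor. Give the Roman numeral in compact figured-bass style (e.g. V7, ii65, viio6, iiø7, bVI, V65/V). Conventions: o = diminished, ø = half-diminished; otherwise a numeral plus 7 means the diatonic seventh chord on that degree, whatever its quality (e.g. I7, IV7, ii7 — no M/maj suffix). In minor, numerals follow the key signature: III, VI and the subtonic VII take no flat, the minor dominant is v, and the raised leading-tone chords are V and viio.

v43

The pitches G-Bb-D-F form a minor seventh chord rooted on G.
In C minor, G is the dominant; the diatonic minor seventh chord there is v7.
With D in the bass the chord is in second inversion, so the figured bass is 43.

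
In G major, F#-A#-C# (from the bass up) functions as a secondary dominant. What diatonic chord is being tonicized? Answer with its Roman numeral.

The chord is a major triad on F#.
A dominant resolves down a perfect fifth: F# → B. In G major, B is scale degree 3, i.e. iii.

iii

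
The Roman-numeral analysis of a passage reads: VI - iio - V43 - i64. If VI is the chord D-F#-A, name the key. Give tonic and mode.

F# minor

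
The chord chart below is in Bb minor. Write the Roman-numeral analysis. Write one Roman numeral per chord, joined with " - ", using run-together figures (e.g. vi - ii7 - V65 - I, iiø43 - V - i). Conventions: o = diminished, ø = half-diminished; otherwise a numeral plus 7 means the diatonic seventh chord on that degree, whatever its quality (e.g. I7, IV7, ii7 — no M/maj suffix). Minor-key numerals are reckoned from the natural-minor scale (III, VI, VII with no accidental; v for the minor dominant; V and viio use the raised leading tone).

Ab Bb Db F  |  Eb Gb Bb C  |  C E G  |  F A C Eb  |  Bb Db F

i42 - iiø65 - V/V - V7 - i

Ab-Bb-Db-F has root Bb, degree 1 in Bb minor, so i42.
Eb-Gb-Bb-C has root C, degree 2 in Bb minor, so iiø65.
C-E-G: chromatic; C is V of V, so V/V.
F-A-C-Eb has root F, degree 5 in Bb minor, so V7.
Bb-Db-F: minor triad on Bb = scale degree 1 → i.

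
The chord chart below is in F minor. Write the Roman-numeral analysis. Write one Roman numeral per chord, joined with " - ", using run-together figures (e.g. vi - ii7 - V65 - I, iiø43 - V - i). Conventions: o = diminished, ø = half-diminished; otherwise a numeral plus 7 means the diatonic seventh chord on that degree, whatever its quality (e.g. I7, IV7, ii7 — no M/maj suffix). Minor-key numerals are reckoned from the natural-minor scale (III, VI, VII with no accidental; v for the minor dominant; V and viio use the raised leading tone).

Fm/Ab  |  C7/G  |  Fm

Fm/Ab: root F is the tonic; minor triad there is i6.
C7/G has root C, degree 5 in F minor, so V43.
Fm: root F is the tonic; minor triad there is i.

i6 - V43 - i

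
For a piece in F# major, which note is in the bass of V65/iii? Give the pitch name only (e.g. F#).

G##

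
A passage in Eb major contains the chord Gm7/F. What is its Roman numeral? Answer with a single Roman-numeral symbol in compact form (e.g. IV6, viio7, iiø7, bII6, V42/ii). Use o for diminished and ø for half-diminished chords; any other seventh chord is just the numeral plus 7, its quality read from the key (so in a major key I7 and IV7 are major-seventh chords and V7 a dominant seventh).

iii42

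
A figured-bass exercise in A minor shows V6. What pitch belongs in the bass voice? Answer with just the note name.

G#

V in A minor has root E; the chord is E-G#-B.
The figure 6 means first inversion — the third is in the bass.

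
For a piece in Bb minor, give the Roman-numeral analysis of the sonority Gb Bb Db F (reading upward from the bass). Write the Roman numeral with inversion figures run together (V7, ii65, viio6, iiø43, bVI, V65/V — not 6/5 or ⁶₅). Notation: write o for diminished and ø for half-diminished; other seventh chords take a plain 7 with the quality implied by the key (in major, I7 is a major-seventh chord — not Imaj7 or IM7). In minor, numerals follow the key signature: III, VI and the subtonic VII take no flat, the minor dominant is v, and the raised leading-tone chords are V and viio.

VI7

Stacked in thirds the chord is Gb-Bb-Db-F: a major seventh chord on Gb.
Gb is scale degree 6 in Bb minor, and a major seventh chord on that degree is written VI7.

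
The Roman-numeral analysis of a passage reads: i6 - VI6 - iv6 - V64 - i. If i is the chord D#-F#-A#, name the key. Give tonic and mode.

D# minor

i is given as D#-F#-A# — a minor triad with root D#.
If D# is scale degree 1 and the mode makes that degree carry a minor triad, the tonic is D# and the mode is minor.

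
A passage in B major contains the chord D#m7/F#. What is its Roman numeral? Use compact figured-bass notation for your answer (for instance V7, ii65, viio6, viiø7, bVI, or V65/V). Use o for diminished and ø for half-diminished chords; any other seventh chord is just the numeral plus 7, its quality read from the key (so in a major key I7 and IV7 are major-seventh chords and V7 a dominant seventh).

iii65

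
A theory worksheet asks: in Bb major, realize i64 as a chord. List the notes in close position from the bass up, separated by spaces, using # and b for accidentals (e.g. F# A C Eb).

Scale degree 1 in Bb major is Bb; here the chord built on it is altered to a minor triad. i64 is the minor tonic, borrowed from the parallel minor.
So the chord is Bb-Db-F.
With the 64 figure the chord is in second inversion; from the bass F upward in close position it reads F-Bb-Db.

F Bb Db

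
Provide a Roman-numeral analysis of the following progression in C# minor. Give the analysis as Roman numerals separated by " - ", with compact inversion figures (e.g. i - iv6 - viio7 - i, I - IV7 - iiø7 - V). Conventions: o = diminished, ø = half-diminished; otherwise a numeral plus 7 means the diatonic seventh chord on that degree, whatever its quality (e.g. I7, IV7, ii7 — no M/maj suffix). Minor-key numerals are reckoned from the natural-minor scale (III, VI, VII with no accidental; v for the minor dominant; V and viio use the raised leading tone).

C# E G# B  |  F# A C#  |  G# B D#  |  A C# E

C#-E-G#-B: root C# is the tonic; minor seventh chord there is i7.
F#-A-C#: root F# is the subdominant; minor triad there is iv.
G#-B-D# has root G#, degree 5 in C# minor, so v.
A-C#-E has root A, degree 6 in C# minor, so VI.

i7 - iv - v - VI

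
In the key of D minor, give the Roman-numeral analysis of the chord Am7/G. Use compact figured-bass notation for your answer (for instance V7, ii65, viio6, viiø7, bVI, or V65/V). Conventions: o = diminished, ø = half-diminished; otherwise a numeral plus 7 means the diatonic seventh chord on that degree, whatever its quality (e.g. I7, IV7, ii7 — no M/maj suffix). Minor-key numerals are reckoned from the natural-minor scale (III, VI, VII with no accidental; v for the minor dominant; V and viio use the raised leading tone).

v42

The pitches A-C-E-G form a minor seventh chord rooted on A.
In D minor, A is the dominant; the diatonic minor seventh chord there is v7.
With G in the bass the chord is in third inversion, so the figured bass is 42.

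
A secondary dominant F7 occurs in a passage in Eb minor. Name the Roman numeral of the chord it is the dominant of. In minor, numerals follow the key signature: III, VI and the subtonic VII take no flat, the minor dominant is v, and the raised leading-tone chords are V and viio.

V

The chord is a dominant seventh chord on F.
A dominant resolves down a perfect fifth: F → Bb. In Eb minor, Bb is scale degree 5, i.e. V.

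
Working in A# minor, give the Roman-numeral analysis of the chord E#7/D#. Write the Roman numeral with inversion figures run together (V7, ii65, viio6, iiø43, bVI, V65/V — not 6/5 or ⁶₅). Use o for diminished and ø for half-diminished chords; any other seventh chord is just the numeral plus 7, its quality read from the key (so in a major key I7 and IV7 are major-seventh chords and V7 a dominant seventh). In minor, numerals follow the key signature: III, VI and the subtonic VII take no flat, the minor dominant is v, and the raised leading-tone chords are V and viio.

The pitches E#-G##-B#-D# form a dominant seventh chord rooted on E#.
In A# minor, E# is the dominant; the diatonic dominant seventh chord there is V7.
With D# in the bass the chord is in third inversion, so the figured bass is 42.

V42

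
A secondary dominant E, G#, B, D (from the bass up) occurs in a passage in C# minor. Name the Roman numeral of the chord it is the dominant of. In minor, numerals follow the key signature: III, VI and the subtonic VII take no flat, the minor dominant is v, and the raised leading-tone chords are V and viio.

VI

The chord is a dominant seventh chord on E.
A dominant resolves down a perfect fifth: E → A. In C# minor, A is scale degree 6, i.e. VI.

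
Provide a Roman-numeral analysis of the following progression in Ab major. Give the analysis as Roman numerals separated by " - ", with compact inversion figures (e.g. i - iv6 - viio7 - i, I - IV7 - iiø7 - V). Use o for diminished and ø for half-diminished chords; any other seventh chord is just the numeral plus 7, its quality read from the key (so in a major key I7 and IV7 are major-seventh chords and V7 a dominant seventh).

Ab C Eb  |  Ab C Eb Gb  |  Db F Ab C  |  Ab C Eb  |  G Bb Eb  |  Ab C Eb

Ab-C-Eb: major triad on Ab = scale degree 1 → I.
Ab-C-Eb-Gb: a dominant seventh chord on Ab, the applied dominant of IV → V7/IV.
Db-F-Ab-C: root Db is the subdominant; major seventh chord there is IV7.
Ab-C-Eb has root Ab, degree 1 in Ab major, so I.
G-Bb-Eb has root Eb, degree 5 in Ab major, so V6.
Ab-C-Eb: major triad on Ab = scale degree 1 → I.

I - V7/IV - IV7 - I - V6 - I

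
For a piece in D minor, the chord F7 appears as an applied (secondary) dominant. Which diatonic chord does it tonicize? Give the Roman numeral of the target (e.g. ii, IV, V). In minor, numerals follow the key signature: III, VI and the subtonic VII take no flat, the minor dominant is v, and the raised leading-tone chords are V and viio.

The chord is a dominant seventh chord on F.
A dominant resolves down a perfect fifth: F → Bb. In D minor, Bb is scale degree 6, i.e. VI.

VI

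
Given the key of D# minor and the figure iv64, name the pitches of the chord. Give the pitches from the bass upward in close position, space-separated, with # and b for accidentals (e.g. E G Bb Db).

In D# minor, the subdominant is G#, and the diatonic chord built there is a minor triad.
That chord is spelled G#-B-D#.
With the 64 figure the chord is in second inversion; from the bass D# upward in close position it reads D#-G#-B.

D# G# B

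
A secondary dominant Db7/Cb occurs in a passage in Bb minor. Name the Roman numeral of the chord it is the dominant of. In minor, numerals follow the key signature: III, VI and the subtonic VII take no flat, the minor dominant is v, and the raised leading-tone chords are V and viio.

VI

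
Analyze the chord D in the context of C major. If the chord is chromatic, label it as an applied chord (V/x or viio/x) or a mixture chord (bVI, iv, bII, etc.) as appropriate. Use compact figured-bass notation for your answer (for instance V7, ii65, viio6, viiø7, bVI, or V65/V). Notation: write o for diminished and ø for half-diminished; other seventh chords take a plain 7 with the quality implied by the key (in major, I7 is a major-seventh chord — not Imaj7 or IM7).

The pitches D-F#-A form a major triad rooted on D.
D is not a diatonic chord root with this quality in C major, but it lies a perfect fifth above G (V), so the chord functions as an applied dominant of V.

V/V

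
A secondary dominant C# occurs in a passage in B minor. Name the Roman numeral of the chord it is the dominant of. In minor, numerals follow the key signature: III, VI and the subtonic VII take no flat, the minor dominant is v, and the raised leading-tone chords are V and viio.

V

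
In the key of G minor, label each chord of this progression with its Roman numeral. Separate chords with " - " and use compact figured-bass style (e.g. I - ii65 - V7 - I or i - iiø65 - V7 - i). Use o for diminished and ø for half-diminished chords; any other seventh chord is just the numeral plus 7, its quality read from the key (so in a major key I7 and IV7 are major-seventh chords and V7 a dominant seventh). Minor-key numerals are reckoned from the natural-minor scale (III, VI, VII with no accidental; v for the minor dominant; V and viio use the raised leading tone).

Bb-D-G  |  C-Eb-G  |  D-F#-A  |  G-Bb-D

i6 - iv - V - i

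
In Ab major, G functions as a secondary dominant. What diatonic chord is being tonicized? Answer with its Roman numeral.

The chord is a major triad on G.
A dominant resolves down a perfect fifth: G → C. In Ab major, C is scale degree 3, i.e. iii.

iii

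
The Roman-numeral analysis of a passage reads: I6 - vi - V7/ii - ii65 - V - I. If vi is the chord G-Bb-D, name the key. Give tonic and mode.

Bb major

The chord Gm is a minor triad rooted on G; its label is vi.
If G is scale degree 6 and the mode makes that degree carry a minor triad, the tonic is Bb and the mode is major.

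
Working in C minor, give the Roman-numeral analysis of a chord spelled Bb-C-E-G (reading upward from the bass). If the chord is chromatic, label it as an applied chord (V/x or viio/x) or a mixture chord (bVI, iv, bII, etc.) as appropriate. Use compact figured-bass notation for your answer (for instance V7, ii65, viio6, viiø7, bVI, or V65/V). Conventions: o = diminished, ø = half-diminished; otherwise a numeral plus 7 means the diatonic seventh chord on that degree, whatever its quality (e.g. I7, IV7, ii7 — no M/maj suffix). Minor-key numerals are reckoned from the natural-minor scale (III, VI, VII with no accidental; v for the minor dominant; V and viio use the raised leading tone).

V42/iv

Stacked in thirds the chord is C-E-G-Bb: a dominant seventh chord on C.
C is not a diatonic chord root with this quality in C minor, but it lies a perfect fifth above F (iv), so the chord functions as an applied dominant of iv.
With Bb in the bass the chord is in third inversion, so the figured bass is 42.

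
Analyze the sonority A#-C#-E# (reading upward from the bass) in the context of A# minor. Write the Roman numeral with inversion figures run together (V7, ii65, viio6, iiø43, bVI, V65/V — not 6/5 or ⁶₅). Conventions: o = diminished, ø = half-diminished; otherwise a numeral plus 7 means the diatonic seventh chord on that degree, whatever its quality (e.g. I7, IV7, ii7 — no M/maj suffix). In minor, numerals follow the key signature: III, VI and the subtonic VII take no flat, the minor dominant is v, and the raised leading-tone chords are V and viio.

Stacked in thirds the chord is A#-C#-E#: a minor triad on A#.
In A# minor, A# is the tonic; the diatonic minor triad there is i.

i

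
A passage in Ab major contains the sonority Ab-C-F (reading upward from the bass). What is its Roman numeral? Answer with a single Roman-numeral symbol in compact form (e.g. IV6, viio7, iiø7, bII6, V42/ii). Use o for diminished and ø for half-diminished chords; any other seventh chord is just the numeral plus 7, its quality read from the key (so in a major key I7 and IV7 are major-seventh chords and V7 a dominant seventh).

vi6

The pitches F-Ab-C form a minor triad rooted on F.
F is scale degree 6 in Ab major, and a minor triad on that degree is written vi.
With Ab in the bass the chord is in first inversion, so the figured bass is 6.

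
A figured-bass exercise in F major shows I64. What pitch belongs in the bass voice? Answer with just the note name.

I in F major has root F; the chord is F-A-C.
The figure 64 means second inversion — the fifth is in the bass.

C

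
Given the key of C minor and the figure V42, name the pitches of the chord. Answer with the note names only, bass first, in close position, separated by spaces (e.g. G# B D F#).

F G B D

In C minor, the fifth degree is G. The dominant is major (leading tone raised), so V is a dominant seventh chord.
That chord is spelled G-B-D-F.
With the 42 figure the chord is in third inversion; from the bass F upward in close position it reads F-G-B-D.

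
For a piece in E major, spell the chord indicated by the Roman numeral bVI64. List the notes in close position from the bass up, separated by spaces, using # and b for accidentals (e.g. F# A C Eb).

G C E

bVI64 is a major triad on the lowered sixth degree, borrowed from the parallel minor. In E major that root is C.
So the chord is C-E-G.
With the 64 figure the chord is in second inversion; from the bass G upward in close position it reads G-C-E.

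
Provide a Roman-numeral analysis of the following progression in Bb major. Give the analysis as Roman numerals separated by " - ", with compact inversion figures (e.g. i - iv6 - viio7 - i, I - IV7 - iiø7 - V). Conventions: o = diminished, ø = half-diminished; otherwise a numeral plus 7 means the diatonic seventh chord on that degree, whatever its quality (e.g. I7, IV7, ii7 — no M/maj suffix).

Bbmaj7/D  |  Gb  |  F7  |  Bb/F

I65 - bVI - V7 - I64

Bbmaj7/D: root Bb is the tonic; major seventh chord there is I65.
Gb: major triad on Gb — chromatic; bVI (borrowed from the parallel minor).
F7: dominant seventh chord on F = scale degree 5 → V7.
Bb/F: root Bb is the tonic; major triad there is I64.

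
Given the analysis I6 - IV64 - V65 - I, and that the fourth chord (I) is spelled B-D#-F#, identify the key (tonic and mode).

B major

I is given as B-D#-F# — a major triad with root B.
If B is scale degree 1 and the mode makes that degree carry a major triad, the tonic is B and the mode is major.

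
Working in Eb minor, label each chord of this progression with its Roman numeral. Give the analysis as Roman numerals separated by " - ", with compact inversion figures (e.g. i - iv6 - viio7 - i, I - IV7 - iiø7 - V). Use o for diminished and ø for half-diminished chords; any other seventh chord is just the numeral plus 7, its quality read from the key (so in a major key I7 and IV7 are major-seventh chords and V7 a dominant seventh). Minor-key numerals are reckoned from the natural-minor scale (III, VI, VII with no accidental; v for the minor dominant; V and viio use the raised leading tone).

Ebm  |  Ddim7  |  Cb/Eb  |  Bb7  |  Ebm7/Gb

Ebm: root Eb is the tonic; minor triad there is i.
Ddim7 has root D, degree 7 in Eb minor, so viio7.
Cb/Eb: root Cb is the submediant; major triad there is VI6.
Bb7: dominant seventh chord on Bb = scale degree 5 → V7.
Ebm7/Gb has root Eb, degree 1 in Eb minor, so i65.

i - viio7 - VI6 - V7 - i65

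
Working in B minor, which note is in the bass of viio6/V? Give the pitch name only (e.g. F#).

The applied chord viio6/V is rooted on E#: E#-G#-B.
The figure 6 means first inversion — the third is in the bass.

G#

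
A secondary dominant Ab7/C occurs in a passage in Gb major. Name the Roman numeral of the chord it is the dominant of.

V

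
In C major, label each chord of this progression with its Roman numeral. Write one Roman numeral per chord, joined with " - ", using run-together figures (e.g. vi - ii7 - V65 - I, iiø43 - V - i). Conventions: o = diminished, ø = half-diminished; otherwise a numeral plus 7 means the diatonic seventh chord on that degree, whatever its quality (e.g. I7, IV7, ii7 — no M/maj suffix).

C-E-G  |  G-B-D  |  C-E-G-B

I - V - I7

C-E-G has root C, degree 1 in C major, so I.
G-B-D has root G, degree 5 in C major, so V.
C-E-G-B has root C, degree 1 in C major, so I7.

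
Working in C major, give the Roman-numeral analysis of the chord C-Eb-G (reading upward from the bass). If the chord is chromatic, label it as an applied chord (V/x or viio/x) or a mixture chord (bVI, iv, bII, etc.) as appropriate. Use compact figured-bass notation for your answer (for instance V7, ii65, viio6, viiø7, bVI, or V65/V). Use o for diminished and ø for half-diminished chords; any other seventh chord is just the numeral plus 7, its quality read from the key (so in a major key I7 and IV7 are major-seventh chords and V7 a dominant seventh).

i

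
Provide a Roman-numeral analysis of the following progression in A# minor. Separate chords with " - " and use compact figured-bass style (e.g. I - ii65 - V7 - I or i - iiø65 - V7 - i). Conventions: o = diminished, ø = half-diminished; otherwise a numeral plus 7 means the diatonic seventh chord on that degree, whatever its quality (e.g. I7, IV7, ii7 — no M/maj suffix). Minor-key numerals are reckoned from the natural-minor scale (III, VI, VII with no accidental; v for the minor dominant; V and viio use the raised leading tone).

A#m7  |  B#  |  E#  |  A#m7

A#m7 has root A#, degree 1 in A# minor, so i7.
B# is the secondary dominant of V (major triad on B#): V/V.
E#: root E# is the dominant; major triad there is V.
A#m7 has root A#, degree 1 in A# minor, so i7.

i7 - V/V - V - i7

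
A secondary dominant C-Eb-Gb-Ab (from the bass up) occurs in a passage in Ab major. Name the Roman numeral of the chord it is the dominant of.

The chord is a dominant seventh chord on Ab.
A dominant resolves down a perfect fifth: Ab → Db. In Ab major, Db is scale degree 4, i.e. IV.

IV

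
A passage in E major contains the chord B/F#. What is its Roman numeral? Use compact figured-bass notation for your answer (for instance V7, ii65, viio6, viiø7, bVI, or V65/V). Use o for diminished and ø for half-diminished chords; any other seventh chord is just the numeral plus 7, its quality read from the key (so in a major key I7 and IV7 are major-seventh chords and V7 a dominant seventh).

Stacked in thirds the chord is B-D#-F#: a major triad on B.
B is scale degree 5 in E major, and a major triad on that degree is written V.
With F# in the bass the chord is in second inversion, so the figured bass is 64.

V64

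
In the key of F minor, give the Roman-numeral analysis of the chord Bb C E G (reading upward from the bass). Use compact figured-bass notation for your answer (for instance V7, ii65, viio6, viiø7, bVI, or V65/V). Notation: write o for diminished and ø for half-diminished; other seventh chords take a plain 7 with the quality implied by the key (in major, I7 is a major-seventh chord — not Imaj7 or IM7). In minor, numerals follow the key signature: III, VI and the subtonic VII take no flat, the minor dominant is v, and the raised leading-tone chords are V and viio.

Stacked in thirds the chord is C-E-G-Bb: a dominant seventh chord on C.
C is scale degree 5 in F minor, and a dominant seventh chord on that degree is written V7.
With Bb in the bass the chord is in third inversion, so the figured bass is 42.

V42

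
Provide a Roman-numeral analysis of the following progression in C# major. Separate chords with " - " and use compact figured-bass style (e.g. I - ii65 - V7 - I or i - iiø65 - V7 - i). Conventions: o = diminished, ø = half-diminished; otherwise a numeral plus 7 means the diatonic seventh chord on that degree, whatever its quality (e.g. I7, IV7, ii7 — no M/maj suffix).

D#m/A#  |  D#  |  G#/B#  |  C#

ii64 - V/V - V6 - I

D#m/A# has root D#, degree 2 in C# major, so ii64.
D#: chromatic; D# is V of V, so V/V.
G#/B#: root G# is the dominant; major triad there is V6.
C#: root C# is the tonic; major triad there is I.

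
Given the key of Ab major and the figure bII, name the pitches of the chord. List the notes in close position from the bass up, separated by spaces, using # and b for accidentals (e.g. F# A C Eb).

Bbb Db Fb

bII is the Neapolitan chord — a major triad on the lowered second degree. In Ab major that root is Bbb.
So the chord is Bbb-Db-Fb.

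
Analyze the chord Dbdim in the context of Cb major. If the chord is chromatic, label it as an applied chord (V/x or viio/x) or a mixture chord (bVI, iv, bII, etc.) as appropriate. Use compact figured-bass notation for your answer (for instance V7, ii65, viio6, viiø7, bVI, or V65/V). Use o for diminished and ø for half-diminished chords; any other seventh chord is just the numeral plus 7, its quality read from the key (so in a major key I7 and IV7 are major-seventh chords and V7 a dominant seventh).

The pitches Db-Fb-Abb form a diminished triad rooted on Db.
Db is the second degree of Cb major. This is the diminished supertonic triad, borrowed from the parallel minor.

iio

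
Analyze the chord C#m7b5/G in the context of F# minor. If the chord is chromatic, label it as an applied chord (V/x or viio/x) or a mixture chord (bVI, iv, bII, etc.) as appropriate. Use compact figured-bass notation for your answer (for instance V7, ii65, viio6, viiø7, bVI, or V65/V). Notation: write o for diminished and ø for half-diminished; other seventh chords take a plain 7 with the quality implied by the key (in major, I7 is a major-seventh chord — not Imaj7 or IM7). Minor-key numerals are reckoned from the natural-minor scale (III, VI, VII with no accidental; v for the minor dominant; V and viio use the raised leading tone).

The pitches C#-E-G-B form a half-diminished seventh chord rooted on C#.
C# sits a half step below D (VI in F# minor); a diminished chord there is the applied leading-tone chord of VI.
With G in the bass the chord is in second inversion, so the figured bass is 43.

viiø43/VI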